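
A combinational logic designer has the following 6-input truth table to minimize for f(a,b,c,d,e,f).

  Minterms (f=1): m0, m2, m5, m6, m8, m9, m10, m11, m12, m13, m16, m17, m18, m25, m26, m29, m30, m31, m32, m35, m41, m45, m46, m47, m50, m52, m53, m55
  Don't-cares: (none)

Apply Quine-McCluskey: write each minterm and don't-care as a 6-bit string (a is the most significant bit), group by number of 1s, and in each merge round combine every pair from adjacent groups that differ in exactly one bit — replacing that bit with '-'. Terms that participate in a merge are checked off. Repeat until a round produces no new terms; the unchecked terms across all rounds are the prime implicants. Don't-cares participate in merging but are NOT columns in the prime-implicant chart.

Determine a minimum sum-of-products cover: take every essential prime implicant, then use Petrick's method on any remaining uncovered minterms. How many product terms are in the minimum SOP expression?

size-2^0 implicants → 000000(✓)  000010(✓)  000101(✓)  000110(✓)  001000(✓)  001001(✓)  001010(✓)  001011(✓)  001100(✓)  001101(✓)  010000(✓)  010001(✓)  010010(✓)  011001(✓)  011010(✓)  011101(✓)  011110(✓)  011111(✓)  100000(✓)  100011  101001(✓)  101101(✓)  101110(✓)  101111(✓)  110010(✓)  110100(✓)  110101(✓)  110111(✓)
size-2^1 implicants → -00000  -01001(✓)  -01101(✓)  -10010  0-0000(✓)  0-0010(✓)  0-1001(✓)  0-1010(✓)  0-1101(✓)  00-000(✓)  00-010(✓)  00-101  000-10  0000-0(✓)  001-00(✓)  001-01(✓)  0010-0(✓)  0010-1(✓)  00100-(✓)  00101-(✓)  00110-(✓)  01-001  01-010(✓)  0100-0(✓)  01000-  011-01(✓)  011-10  0111-1  01111-  101-01(✓)  1011-1  10111-  1101-1  11010-
size-2^2 implicants → -01-01  0--010  0-00-0  0-1-01  00-0-0  001-0-  0010--
Unchecked terms (primes): -00000, -01-01, -10010, 0--010, 0-00-0, 0-1-01, 00-0-0, 00-101, 000-10, 001-0-, 0010--, 01-001, 01000-, 011-10, 0111-1, 01111-, 100011, 1011-1, 10111-, 1101-1, 11010-
Minterm coverage:
  m0 ⊆ -00000,0-00-0,00-0-0
  m2 ⊆ 0--010,0-00-0,00-0-0,000-10
  m5 ⊆ 00-101 [E]
  m6 ⊆ 000-10 [E]
  m8 ⊆ 00-0-0,001-0-,0010--
  m9 ⊆ -01-01,0-1-01,001-0-,0010--
  m10 ⊆ 0--010,00-0-0,0010--
  m11 ⊆ 0010-- [E]
  m12 ⊆ 001-0- [E]
  m13 ⊆ -01-01,0-1-01,00-101,001-0-
  m16 ⊆ 0-00-0,01000-
  m17 ⊆ 01-001,01000-
  m18 ⊆ -10010,0--010,0-00-0
  m25 ⊆ 0-1-01,01-001
  m26 ⊆ 0--010,011-10
  m29 ⊆ 0-1-01,0111-1
  m30 ⊆ 011-10,01111-
  m31 ⊆ 0111-1,01111-
  m32 ⊆ -00000 [E]
  m35 ⊆ 100011 [E]
  m41 ⊆ -01-01 [E]
  m45 ⊆ -01-01,1011-1
  m46 ⊆ 10111- [E]
  m47 ⊆ 1011-1,10111-
  m50 ⊆ -10010 [E]
  m52 ⊆ 11010- [E]
  m53 ⊆ 1101-1,11010-
  m55 ⊆ 1101-1 [E]
E = {-00000, -01-01, -10010, 00-101, 000-10, 001-0-, 0010--, 100011, 10111-, 1101-1, 11010-}
Petrick residual → 0--010, 0-1-01, 01000-, 01111-
Cover = b'c'd'e'f' + b'ce'f + bc'd'ef' + a'd'ef' + a'ce'f + a'b'de'f + a'b'c'ef' + a'b'ce' + a'b'cd' + a'bc'd'e' + a'bcde + ab'c'd'ef + ab'cde + abc'df + abc'de'  |cover|=15

15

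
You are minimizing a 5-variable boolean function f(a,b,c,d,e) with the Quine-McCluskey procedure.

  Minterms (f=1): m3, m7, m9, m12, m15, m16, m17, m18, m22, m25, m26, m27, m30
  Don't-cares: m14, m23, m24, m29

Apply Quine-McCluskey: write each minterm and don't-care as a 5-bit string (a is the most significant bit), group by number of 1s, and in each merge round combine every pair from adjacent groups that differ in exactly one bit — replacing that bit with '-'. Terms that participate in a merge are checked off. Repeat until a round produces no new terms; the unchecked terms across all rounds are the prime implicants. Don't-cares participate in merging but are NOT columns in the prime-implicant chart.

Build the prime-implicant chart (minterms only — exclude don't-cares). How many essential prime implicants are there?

Round 0: 00011✓ 00111✓ 01001✓ 01100✓ 01110✓ 01111✓ 10000✓ 10001✓ 10010✓ 10110✓ 10111✓ 11000✓ 11001✓ 11010✓ 11011✓ 11101✓ 11110✓
Round 1: -0111 -1001 -1110 0-111 00-11 011-0 0111- 1-000✓ 1-001✓ 1-010✓ 1-110✓ 10-10✓ 100-0✓ 1000-✓ 1011- 11-01 11-10✓ 110-0✓ 110-1✓ 1100-✓ 1101-✓
Round 2: 1--10 1-0-0 1-00- 110--
PIs = {-0111, -1001, -1110, 0-111, 00-11, 011-0, 0111-, 1--10, 1-0-0, 1-00-, 1011-, 11-01, 110--}
Coverage chart:
  m3: 00-11 ←essential
  m7: -0111,0-111,00-11
  m9: -1001 ←essential
  m12: 011-0 ←essential
  m15: 0-111,0111-
  m16: 1-0-0,1-00-
  m17: 1-00- ←essential
  m18: 1--10,1-0-0
  m22: 1--10,1011-
  m25: -1001,1-00-,11-01,110--
  m26: 1--10,1-0-0,110--
  m27: 110-- ←essential
  m30: -1110,1--10
Essential: -1001, 00-11, 011-0, 1-00-, 110--

5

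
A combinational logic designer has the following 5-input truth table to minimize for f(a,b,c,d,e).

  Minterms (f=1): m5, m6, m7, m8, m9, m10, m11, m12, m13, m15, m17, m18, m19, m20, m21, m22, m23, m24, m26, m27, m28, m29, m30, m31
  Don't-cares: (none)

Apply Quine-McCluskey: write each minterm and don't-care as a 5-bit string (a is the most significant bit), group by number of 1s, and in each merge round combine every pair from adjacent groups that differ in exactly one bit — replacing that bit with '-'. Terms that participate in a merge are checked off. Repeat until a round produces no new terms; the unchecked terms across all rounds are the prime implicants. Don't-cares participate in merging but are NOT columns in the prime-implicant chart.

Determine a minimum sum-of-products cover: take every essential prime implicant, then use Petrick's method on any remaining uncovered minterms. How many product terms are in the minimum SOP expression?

Round 0: 00101✓ 00110✓ 00111✓ 01000✓ 01001✓ 01010✓ 01011✓ 01100✓ 01101✓ 01111✓ 10001✓ 10010✓ 10011✓ 10100✓ 10101✓ 10110✓ 10111✓ 11000✓ 11010✓ 11011✓ 11100✓ 11101✓ 11110✓ 11111✓
Round 1: -0101✓ -0110✓ -0111✓ -1000✓ -1010✓ -1011✓ -1100✓ -1101✓ -1111✓ 0-101✓ 0-111✓ 001-1✓ 0011-✓ 01-00✓ 01-01✓ 01-11✓ 010-0✓ 010-1✓ 0100-✓ 0101-✓ 011-1✓ 0110-✓ 1-010✓ 1-011✓ 1-100✓ 1-101✓ 1-110✓ 1-111✓ 10-01✓ 10-10✓ 10-11✓ 100-1✓ 1001-✓ 101-0✓ 101-1✓ 1010-✓ 1011-✓ 11-00✓ 11-10✓ 11-11✓ 110-0✓ 1101-✓ 111-0✓ 111-1✓ 1110-✓ 1111-✓
Round 2: --101✓ --111✓ -01-1✓ -011- -1-00 -1-11 -10-0 -101- -11-1✓ -110- 0-1-1✓ 01--1 01-0- 010-- 1--10✓ 1--11✓ 1-01-✓ 1-1-0✓ 1-1-1✓ 1-10-✓ 1-11-✓ 10--1 10-1-✓ 101--✓ 11--0 11-1-✓ 111--✓
Round 3: --1-1 1--1- 1-1--
PIs = {--1-1, -011-, -1-00, -1-11, -10-0, -101-, -110-, 01--1, 01-0-, 010--, 1--1-, 1-1--, 10--1, 11--0}
Coverage chart:
  m5: --1-1 ←essential
  m6: -011- ←essential
  m7: --1-1,-011-
  m8: -1-00,-10-0,01-0-,010--
  m9: 01--1,01-0-,010--
  m10: -10-0,-101-,010--
  m11: -1-11,-101-,01--1,010--
  m12: -1-00,-110-,01-0-
  m13: --1-1,-110-,01--1,01-0-
  m15: --1-1,-1-11,01--1
  m17: 10--1 ←essential
  m18: 1--1- ←essential
  m19: 1--1-,10--1
  m20: 1-1-- ←essential
  m21: --1-1,1-1--,10--1
  m22: -011-,1--1-,1-1--
  m23: --1-1,-011-,1--1-,1-1--,10--1
  m24: -1-00,-10-0,11--0
  m26: -10-0,-101-,1--1-,11--0
  m27: -1-11,-101-,1--1-
  m28: -1-00,-110-,1-1--,11--0
  m29: --1-1,-110-,1-1--
  m30: 1--1-,1-1--,11--0
  m31: --1-1,-1-11,1--1-,1-1--
Essential: --1-1, -011-, 1--1-, 1-1--, 10--1
Petrick residual → -1-00, 010--
Min cover (7 terms): ce + b'cd + bd'e' + a'bc' + ad + ac + ab'e

7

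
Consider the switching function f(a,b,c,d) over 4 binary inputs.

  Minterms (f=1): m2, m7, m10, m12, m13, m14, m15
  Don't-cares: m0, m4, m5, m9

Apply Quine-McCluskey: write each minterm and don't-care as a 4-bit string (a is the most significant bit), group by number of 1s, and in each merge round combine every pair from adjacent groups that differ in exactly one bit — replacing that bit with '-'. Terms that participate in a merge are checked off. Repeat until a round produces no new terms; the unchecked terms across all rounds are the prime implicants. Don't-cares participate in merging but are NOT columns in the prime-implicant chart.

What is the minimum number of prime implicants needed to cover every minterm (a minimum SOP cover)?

3

[col 0] 0000*, 0010*, 0100*, 0101*, 0111*, 1001*, 1010*, 1100*, 1101*, 1110*, 1111*
[col 1] -010, -100*, -101*, -111*, 0-00, 00-0, 01-1*, 010-*, 1-01, 1-10, 11-0*, 11-1*, 110-*, 111-*
[col 2] -1-1, -10-, 11--
Prime implicants: -010, -1-1, -10-, 0-00, 00-0, 1-01, 1-10, 11--
PI chart (minterm → PIs covering it):
  2 | -010,00-0
  7 | -1-1  (sole → essential)
  10 | -010,1-10
  12 | -10-,11--
  13 | -1-1,-10-,1-01,11--
  14 | 1-10,11--
  15 | -1-1,11--
Essential prime implicants: -1-1
Petrick residual → -010, 11--
Minimum SOP uses 3 PIs: b'cd' + bd + ab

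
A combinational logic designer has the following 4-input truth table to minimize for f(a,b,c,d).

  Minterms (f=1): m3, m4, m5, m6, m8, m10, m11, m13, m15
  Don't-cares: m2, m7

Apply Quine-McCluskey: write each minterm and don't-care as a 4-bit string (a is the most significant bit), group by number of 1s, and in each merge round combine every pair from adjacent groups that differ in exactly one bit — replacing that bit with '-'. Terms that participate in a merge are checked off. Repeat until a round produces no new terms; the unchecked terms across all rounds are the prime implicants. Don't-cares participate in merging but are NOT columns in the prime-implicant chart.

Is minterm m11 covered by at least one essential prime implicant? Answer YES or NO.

[col 0] 0010*, 0011*, 0100*, 0101*, 0110*, 0111*, 1000*, 1010*, 1011*, 1101*, 1111*
[col 1] -010*, -011*, -101*, -111*, 0-10*, 0-11*, 001-*, 01-0*, 01-1*, 010-*, 011-*, 1-11*, 10-0, 101-*, 11-1*
[col 2] --11, -01-, -1-1, 0-1-, 01--
Prime implicants: --11, -01-, -1-1, 0-1-, 01--, 10-0
PI chart (minterm → PIs covering it):
  3 | --11,-01-,0-1-
  4 | 01--  (sole → essential)
  5 | -1-1,01--
  6 | 0-1-,01--
  8 | 10-0  (sole → essential)
  10 | -01-,10-0
  11 | --11,-01-
  13 | -1-1  (sole → essential)
  15 | --11,-1-1
Essential prime implicants: -1-1, 01--, 10-0

NO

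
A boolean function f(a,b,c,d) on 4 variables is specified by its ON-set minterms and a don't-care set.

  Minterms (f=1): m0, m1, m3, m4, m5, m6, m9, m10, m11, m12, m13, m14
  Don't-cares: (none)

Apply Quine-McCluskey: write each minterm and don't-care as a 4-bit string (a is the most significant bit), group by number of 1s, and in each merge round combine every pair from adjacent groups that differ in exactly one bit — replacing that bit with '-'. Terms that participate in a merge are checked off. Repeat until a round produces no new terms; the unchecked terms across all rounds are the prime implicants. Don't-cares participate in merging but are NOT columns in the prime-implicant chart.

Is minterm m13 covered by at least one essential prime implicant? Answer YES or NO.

[col 0] 0000*, 0001*, 0011*, 0100*, 0101*, 0110*, 1001*, 1010*, 1011*, 1100*, 1101*, 1110*
[col 1] -001*, -011*, -100*, -101*, -110*, 0-00*, 0-01*, 00-1*, 000-*, 01-0*, 010-*, 1-01*, 1-10, 10-1*, 101-, 11-0*, 110-*
[col 2] --01, -0-1, -1-0, -10-, 0-0-
Prime implicants: --01, -0-1, -1-0, -10-, 0-0-, 1-10, 101-
PI chart (minterm → PIs covering it):
  0 | 0-0-  (sole → essential)
  1 | --01,-0-1,0-0-
  3 | -0-1  (sole → essential)
  4 | -1-0,-10-,0-0-
  5 | --01,-10-,0-0-
  6 | -1-0  (sole → essential)
  9 | --01,-0-1
  10 | 1-10,101-
  11 | -0-1,101-
  12 | -1-0,-10-
  13 | --01,-10-
  14 | -1-0,1-10
Essential prime implicants: -0-1, -1-0, 0-0-

NO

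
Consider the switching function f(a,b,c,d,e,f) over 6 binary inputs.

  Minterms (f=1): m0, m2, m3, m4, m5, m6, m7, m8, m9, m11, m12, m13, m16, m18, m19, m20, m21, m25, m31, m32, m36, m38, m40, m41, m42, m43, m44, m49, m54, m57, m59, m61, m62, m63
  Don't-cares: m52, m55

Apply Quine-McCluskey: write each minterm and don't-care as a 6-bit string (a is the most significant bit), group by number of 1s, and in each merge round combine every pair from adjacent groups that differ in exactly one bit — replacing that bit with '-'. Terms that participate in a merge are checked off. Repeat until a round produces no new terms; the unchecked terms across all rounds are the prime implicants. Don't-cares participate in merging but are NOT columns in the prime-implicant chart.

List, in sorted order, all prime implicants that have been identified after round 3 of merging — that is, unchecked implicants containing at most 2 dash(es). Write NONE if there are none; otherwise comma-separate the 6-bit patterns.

--0100, --1001, -001-0, -010-1, -0100-, -11111, 0-0-00, 0-00-0, 0-001-, 0-010-, 00-011, 00-10-, 000--0, 000-1-, 0001--, 001-0-, 1-01-0, 1-10-1, 1010--, 11-001, 11-11-, 111--1

size-2^0 implicants → 000000(✓)  000010(✓)  000011(✓)  000100(✓)  000101(✓)  000110(✓)  000111(✓)  001000(✓)  001001(✓)  001011(✓)  001100(✓)  001101(✓)  010000(✓)  010010(✓)  010011(✓)  010100(✓)  010101(✓)  011001(✓)  011111(✓)  100000(✓)  100100(✓)  100110(✓)  101000(✓)  101001(✓)  101010(✓)  101011(✓)  101100(✓)  110001(✓)  110100(✓)  110110(✓)  110111(✓)  111001(✓)  111011(✓)  111101(✓)  111110(✓)  111111(✓)
size-2^1 implicants → -00000(✓)  -00100(✓)  -00110(✓)  -01000(✓)  -01001(✓)  -01011(✓)  -01100(✓)  -10100(✓)  -11001(✓)  -11111  0-0000(✓)  0-0010(✓)  0-0011(✓)  0-0100(✓)  0-0101(✓)  0-1001(✓)  00-000(✓)  00-011  00-100(✓)  00-101(✓)  000-00(✓)  000-10(✓)  000-11(✓)  0000-0(✓)  00001-(✓)  0001-0(✓)  0001-1(✓)  00010-(✓)  00011-(✓)  001-00(✓)  001-01(✓)  0010-1(✓)  00100-(✓)  00110-(✓)  010-00(✓)  0100-0(✓)  01001-(✓)  01010-(✓)  1-0100(✓)  1-0110(✓)  1-1001(✓)  1-1011(✓)  10-000(✓)  10-100(✓)  100-00(✓)  1001-0(✓)  101-00(✓)  1010-0(✓)  1010-1(✓)  10100-(✓)  10101-(✓)  11-001  11-110(✓)  11-111(✓)  1101-0(✓)  11011-(✓)  111-01(✓)  111-11(✓)  1110-1(✓)  1111-1(✓)  11111-(✓)
size-2^2 implicants → --0100  --1001  -0-000(✓)  -0-100(✓)  -00-00(✓)  -001-0  -01-00(✓)  -010-1  -0100-  0-0-00  0-00-0  0-001-  0-010-  00--00(✓)  00-10-  000--0  000-1-  0001--  001-0-  1-01-0  1-10-1  10--00(✓)  1010--  11-11-  111--1
size-2^3 implicants → -0--00
Unchecked terms (primes): --0100, --1001, -0--00, -001-0, -010-1, -0100-, -11111, 0-0-00, 0-00-0, 0-001-, 0-010-, 00-011, 00-10-, 000--0, 000-1-, 0001--, 001-0-, 1-01-0, 1-10-1, 1010--, 11-001, 11-11-, 111--1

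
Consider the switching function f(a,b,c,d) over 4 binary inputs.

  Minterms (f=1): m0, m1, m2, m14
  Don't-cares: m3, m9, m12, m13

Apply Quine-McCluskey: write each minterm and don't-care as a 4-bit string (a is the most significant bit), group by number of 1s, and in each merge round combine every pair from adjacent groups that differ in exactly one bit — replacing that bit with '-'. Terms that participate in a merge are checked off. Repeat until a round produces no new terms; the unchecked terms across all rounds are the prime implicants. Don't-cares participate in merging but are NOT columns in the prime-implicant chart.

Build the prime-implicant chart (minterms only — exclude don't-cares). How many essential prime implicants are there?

[col 0] 0000*, 0001*, 0010*, 0011*, 1001*, 1100*, 1101*, 1110*
[col 1] -001, 00-0*, 00-1*, 000-*, 001-*, 1-01, 11-0, 110-
[col 2] 00--
Prime implicants: -001, 00--, 1-01, 11-0, 110-
PI chart (minterm → PIs covering it):
  0 | 00--  (sole → essential)
  1 | -001,00--
  2 | 00--  (sole → essential)
  14 | 11-0  (sole → essential)
Essential prime implicants: 00--, 11-0

2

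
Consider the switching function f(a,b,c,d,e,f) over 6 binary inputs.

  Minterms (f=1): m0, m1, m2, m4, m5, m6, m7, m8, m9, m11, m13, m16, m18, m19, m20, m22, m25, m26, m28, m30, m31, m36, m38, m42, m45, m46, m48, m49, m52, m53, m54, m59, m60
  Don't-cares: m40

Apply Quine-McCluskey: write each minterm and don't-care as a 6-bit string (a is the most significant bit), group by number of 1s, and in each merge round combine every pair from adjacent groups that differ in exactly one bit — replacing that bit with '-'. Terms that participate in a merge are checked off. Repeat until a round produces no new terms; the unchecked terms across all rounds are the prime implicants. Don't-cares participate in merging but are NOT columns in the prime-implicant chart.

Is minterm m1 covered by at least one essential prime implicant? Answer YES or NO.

size-2^0 implicants → 000000(✓)  000001(✓)  000010(✓)  000100(✓)  000101(✓)  000110(✓)  000111(✓)  001000(✓)  001001(✓)  001011(✓)  001101(✓)  010000(✓)  010010(✓)  010011(✓)  010100(✓)  010110(✓)  011001(✓)  011010(✓)  011100(✓)  011110(✓)  011111(✓)  100100(✓)  100110(✓)  101000(✓)  101010(✓)  101101(✓)  101110(✓)  110000(✓)  110001(✓)  110100(✓)  110101(✓)  110110(✓)  111011  111100(✓)
size-2^1 implicants → -00100(✓)  -00110(✓)  -01000  -01101  -10000(✓)  -10100(✓)  -10110(✓)  -11100(✓)  0-0000(✓)  0-0010(✓)  0-0100(✓)  0-0110(✓)  0-1001  00-000(✓)  00-001(✓)  00-101(✓)  000-00(✓)  000-01(✓)  000-10(✓)  0000-0(✓)  00000-(✓)  0001-0(✓)  0001-1(✓)  00010-(✓)  00011-(✓)  001-01(✓)  0010-1  00100-(✓)  01-010(✓)  01-100(✓)  01-110(✓)  010-00(✓)  010-10(✓)  0100-0(✓)  01001-  0101-0(✓)  011-10(✓)  0111-0(✓)  01111-  1-0100(✓)  1-0110(✓)  10-110  1001-0(✓)  101-10  1010-0  11-100(✓)  110-00(✓)  110-01(✓)  11000-(✓)  1101-0(✓)  11010-(✓)
size-2^2 implicants → --0100(✓)  --0110(✓)  -001-0(✓)  -1-100  -10-00  -101-0(✓)  0-0-00(✓)  0-0-10(✓)  0-00-0(✓)  0-01-0(✓)  00--01  00-00-  000--0(✓)  000-0-  0001--  01--10  01-1-0  010--0(✓)  1-01-0(✓)  110-0-
size-2^3 implicants → --01-0  0-0--0
Unchecked terms (primes): --01-0, -01000, -01101, -1-100, -10-00, 0-0--0, 0-1001, 00--01, 00-00-, 000-0-, 0001--, 0010-1, 01--10, 01-1-0, 01001-, 01111-, 10-110, 101-10, 1010-0, 110-0-, 111011
Minterm coverage:
  m0 ⊆ 0-0--0,00-00-,000-0-
  m1 ⊆ 00--01,00-00-,000-0-
  m2 ⊆ 0-0--0 [E]
  m4 ⊆ --01-0,0-0--0,000-0-,0001--
  m5 ⊆ 00--01,000-0-,0001--
  m6 ⊆ --01-0,0-0--0,0001--
  m7 ⊆ 0001-- [E]
  m8 ⊆ -01000,00-00-
  m9 ⊆ 0-1001,00--01,00-00-,0010-1
  m11 ⊆ 0010-1 [E]
  m13 ⊆ -01101,00--01
  m16 ⊆ -10-00,0-0--0
  m18 ⊆ 0-0--0,01--10,01001-
  m19 ⊆ 01001- [E]
  m20 ⊆ --01-0,-1-100,-10-00,0-0--0,01-1-0
  m22 ⊆ --01-0,0-0--0,01--10,01-1-0
  m25 ⊆ 0-1001 [E]
  m26 ⊆ 01--10 [E]
  m28 ⊆ -1-100,01-1-0
  m30 ⊆ 01--10,01-1-0,01111-
  m31 ⊆ 01111- [E]
  m36 ⊆ --01-0 [E]
  m38 ⊆ --01-0,10-110
  m42 ⊆ 101-10,1010-0
  m45 ⊆ -01101 [E]
  m46 ⊆ 10-110,101-10
  m48 ⊆ -10-00,110-0-
  m49 ⊆ 110-0- [E]
  m52 ⊆ --01-0,-1-100,-10-00,110-0-
  m53 ⊆ 110-0- [E]
  m54 ⊆ --01-0 [E]
  m59 ⊆ 111011 [E]
  m60 ⊆ -1-100 [E]
E = {--01-0, -01101, -1-100, 0-0--0, 0-1001, 0001--, 0010-1, 01--10, 01001-, 01111-, 110-0-, 111011}

NO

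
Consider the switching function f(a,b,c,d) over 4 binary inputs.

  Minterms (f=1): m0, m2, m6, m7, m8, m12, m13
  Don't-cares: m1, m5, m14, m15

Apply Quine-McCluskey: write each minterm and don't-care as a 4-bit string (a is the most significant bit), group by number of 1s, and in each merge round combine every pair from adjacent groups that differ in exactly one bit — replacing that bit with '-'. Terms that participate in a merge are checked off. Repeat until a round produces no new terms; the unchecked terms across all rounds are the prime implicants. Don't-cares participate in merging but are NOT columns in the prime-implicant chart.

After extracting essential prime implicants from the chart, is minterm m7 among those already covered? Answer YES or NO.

NO

size-2^0 implicants → 0000(✓)  0001(✓)  0010(✓)  0101(✓)  0110(✓)  0111(✓)  1000(✓)  1100(✓)  1101(✓)  1110(✓)  1111(✓)
size-2^1 implicants → -000  -101(✓)  -110(✓)  -111(✓)  0-01  0-10  00-0  000-  01-1(✓)  011-(✓)  1-00  11-0(✓)  11-1(✓)  110-(✓)  111-(✓)
size-2^2 implicants → -1-1  -11-  11--
Unchecked terms (primes): -000, -1-1, -11-, 0-01, 0-10, 00-0, 000-, 1-00, 11--
Minterm coverage:
  m0 ⊆ -000,00-0,000-
  m2 ⊆ 0-10,00-0
  m6 ⊆ -11-,0-10
  m7 ⊆ -1-1,-11-
  m8 ⊆ -000,1-00
  m12 ⊆ 1-00,11--
  m13 ⊆ -1-1,11--
(no essential prime implicants)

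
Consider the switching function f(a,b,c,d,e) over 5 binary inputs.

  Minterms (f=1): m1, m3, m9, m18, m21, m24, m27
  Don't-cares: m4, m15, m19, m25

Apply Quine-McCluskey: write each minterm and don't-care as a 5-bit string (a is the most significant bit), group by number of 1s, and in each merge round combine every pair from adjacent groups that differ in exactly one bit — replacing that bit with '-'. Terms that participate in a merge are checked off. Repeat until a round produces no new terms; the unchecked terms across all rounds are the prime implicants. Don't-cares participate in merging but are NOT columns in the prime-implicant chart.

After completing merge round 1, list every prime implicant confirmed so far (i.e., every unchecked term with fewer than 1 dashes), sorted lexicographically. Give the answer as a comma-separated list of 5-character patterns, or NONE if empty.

[col 0] 00001*, 00011*, 00100, 01001*, 01111, 10010*, 10011*, 10101, 11000*, 11001*, 11011*
[col 1] -0011, -1001, 0-001, 000-1, 1-011, 1001-, 110-1, 1100-
Prime implicants: -0011, -1001, 0-001, 000-1, 00100, 01111, 1-011, 1001-, 10101, 110-1, 1100-

00100, 01111, 10101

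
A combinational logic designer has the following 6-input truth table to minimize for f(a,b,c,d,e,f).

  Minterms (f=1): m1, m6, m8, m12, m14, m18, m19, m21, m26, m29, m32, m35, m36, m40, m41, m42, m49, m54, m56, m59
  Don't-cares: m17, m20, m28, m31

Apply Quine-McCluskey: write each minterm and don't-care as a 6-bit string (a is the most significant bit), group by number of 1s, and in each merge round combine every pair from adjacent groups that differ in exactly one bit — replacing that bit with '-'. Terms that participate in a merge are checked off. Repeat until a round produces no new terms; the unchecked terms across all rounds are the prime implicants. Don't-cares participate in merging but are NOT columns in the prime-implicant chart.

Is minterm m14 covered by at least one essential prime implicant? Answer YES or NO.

Round 0: 000001✓ 000110✓ 001000✓ 001100✓ 001110✓ 010001✓ 010010✓ 010011✓ 010100✓ 010101✓ 011010✓ 011100✓ 011101✓ 011111✓ 100000✓ 100011 100100✓ 101000✓ 101001✓ 101010✓ 110001✓ 110110 111000✓ 111011
Round 1: -01000 -10001 0-0001 0-1100 00-110 001-00 0011-0 01-010 01-100✓ 01-101✓ 010-01 0100-1 01001- 01010-✓ 0111-1 01110-✓ 1-1000 10-000 100-00 1010-0 10100-
Round 2: 01-10-
PIs = {-01000, -10001, 0-0001, 0-1100, 00-110, 001-00, 0011-0, 01-010, 01-10-, 010-01, 0100-1, 01001-, 0111-1, 1-1000, 10-000, 100-00, 100011, 1010-0, 10100-, 110110, 111011}
Coverage chart:
  m1: 0-0001 ←essential
  m6: 00-110 ←essential
  m8: -01000,001-00
  m12: 0-1100,001-00,0011-0
  m14: 00-110,0011-0
  m18: 01-010,01001-
  m19: 0100-1,01001-
  m21: 01-10-,010-01
  m26: 01-010 ←essential
  m29: 01-10-,0111-1
  m32: 10-000,100-00
  m35: 100011 ←essential
  m36: 100-00 ←essential
  m40: -01000,1-1000,10-000,1010-0,10100-
  m41: 10100- ←essential
  m42: 1010-0 ←essential
  m49: -10001 ←essential
  m54: 110110 ←essential
  m56: 1-1000 ←essential
  m59: 111011 ←essential
Essential: -10001, 0-0001, 00-110, 01-010, 1-1000, 100-00, 100011, 1010-0, 10100-, 110110, 111011

YES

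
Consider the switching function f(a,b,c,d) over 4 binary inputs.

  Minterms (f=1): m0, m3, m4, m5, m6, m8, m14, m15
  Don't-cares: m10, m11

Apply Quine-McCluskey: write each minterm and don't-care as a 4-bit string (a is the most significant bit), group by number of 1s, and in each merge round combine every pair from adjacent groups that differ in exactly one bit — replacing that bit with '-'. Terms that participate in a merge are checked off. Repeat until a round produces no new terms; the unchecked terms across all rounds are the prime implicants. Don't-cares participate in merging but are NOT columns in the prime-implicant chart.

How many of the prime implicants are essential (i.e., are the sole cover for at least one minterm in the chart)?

3

size-2^0 implicants → 0000(✓)  0011(✓)  0100(✓)  0101(✓)  0110(✓)  1000(✓)  1010(✓)  1011(✓)  1110(✓)  1111(✓)
size-2^1 implicants → -000  -011  -110  0-00  01-0  010-  1-10(✓)  1-11(✓)  10-0  101-(✓)  111-(✓)
size-2^2 implicants → 1-1-
Unchecked terms (primes): -000, -011, -110, 0-00, 01-0, 010-, 1-1-, 10-0
Minterm coverage:
  m0 ⊆ -000,0-00
  m3 ⊆ -011 [E]
  m4 ⊆ 0-00,01-0,010-
  m5 ⊆ 010- [E]
  m6 ⊆ -110,01-0
  m8 ⊆ -000,10-0
  m14 ⊆ -110,1-1-
  m15 ⊆ 1-1- [E]
E = {-011, 010-, 1-1-}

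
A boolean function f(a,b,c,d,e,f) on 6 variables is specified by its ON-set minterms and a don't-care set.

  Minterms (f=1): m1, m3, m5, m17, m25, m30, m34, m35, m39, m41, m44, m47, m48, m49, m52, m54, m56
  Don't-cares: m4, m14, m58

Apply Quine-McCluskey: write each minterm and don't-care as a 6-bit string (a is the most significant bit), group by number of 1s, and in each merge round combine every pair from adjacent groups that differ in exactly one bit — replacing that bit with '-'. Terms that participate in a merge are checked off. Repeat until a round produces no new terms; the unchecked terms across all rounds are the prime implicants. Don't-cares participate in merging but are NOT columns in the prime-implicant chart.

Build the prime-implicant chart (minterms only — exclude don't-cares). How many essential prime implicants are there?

[col 0] 000001*, 000011*, 000100*, 000101*, 001110*, 010001*, 011001*, 011110*, 100010*, 100011*, 100111*, 101001, 101100, 101111*, 110000*, 110001*, 110100*, 110110*, 111000*, 111010*
[col 1] -00011, -10001, 0-0001, 0-1110, 000-01, 0000-1, 00010-, 01-001, 10-111, 100-11, 10001-, 11-000, 110-00, 11000-, 1101-0, 1110-0
Prime implicants: -00011, -10001, 0-0001, 0-1110, 000-01, 0000-1, 00010-, 01-001, 10-111, 100-11, 10001-, 101001, 101100, 11-000, 110-00, 11000-, 1101-0, 1110-0
PI chart (minterm → PIs covering it):
  1 | 0-0001,000-01,0000-1
  3 | -00011,0000-1
  5 | 000-01,00010-
  17 | -10001,0-0001,01-001
  25 | 01-001  (sole → essential)
  30 | 0-1110  (sole → essential)
  34 | 10001-  (sole → essential)
  35 | -00011,100-11,10001-
  39 | 10-111,100-11
  41 | 101001  (sole → essential)
  44 | 101100  (sole → essential)
  47 | 10-111  (sole → essential)
  48 | 11-000,110-00,11000-
  49 | -10001,11000-
  52 | 110-00,1101-0
  54 | 1101-0  (sole → essential)
  56 | 11-000,1110-0
Essential prime implicants: 0-1110, 01-001, 10-111, 10001-, 101001, 101100, 1101-0

7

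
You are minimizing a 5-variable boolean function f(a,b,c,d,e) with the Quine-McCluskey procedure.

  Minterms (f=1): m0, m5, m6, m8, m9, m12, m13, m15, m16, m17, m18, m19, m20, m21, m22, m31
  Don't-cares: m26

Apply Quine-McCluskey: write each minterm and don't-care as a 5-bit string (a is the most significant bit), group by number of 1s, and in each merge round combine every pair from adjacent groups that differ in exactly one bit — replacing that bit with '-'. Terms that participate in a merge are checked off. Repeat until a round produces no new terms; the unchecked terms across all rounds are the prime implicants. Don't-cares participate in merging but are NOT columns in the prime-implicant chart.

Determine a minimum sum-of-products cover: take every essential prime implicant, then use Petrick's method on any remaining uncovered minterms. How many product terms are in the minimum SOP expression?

size-2^0 implicants → 00000(✓)  00101(✓)  00110(✓)  01000(✓)  01001(✓)  01100(✓)  01101(✓)  01111(✓)  10000(✓)  10001(✓)  10010(✓)  10011(✓)  10100(✓)  10101(✓)  10110(✓)  11010(✓)  11111(✓)
size-2^1 implicants → -0000  -0101  -0110  -1111  0-000  0-101  01-00(✓)  01-01(✓)  0100-(✓)  011-1  0110-(✓)  1-010  10-00(✓)  10-01(✓)  10-10(✓)  100-0(✓)  100-1(✓)  1000-(✓)  1001-(✓)  101-0(✓)  1010-(✓)
size-2^2 implicants → 01-0-  10--0  10-0-  100--
Unchecked terms (primes): -0000, -0101, -0110, -1111, 0-000, 0-101, 01-0-, 011-1, 1-010, 10--0, 10-0-, 100--
Minterm coverage:
  m0 ⊆ -0000,0-000
  m5 ⊆ -0101,0-101
  m6 ⊆ -0110 [E]
  m8 ⊆ 0-000,01-0-
  m9 ⊆ 01-0- [E]
  m12 ⊆ 01-0- [E]
  m13 ⊆ 0-101,01-0-,011-1
  m15 ⊆ -1111,011-1
  m16 ⊆ -0000,10--0,10-0-,100--
  m17 ⊆ 10-0-,100--
  m18 ⊆ 1-010,10--0,100--
  m19 ⊆ 100-- [E]
  m20 ⊆ 10--0,10-0-
  m21 ⊆ -0101,10-0-
  m22 ⊆ -0110,10--0
  m31 ⊆ -1111 [E]
E = {-0110, -1111, 01-0-, 100--}
Petrick residual → -0000, -0101, 10--0
Cover = b'c'd'e' + b'cd'e + b'cde' + bcde + a'bd' + ab'e' + ab'c'  |cover|=7

7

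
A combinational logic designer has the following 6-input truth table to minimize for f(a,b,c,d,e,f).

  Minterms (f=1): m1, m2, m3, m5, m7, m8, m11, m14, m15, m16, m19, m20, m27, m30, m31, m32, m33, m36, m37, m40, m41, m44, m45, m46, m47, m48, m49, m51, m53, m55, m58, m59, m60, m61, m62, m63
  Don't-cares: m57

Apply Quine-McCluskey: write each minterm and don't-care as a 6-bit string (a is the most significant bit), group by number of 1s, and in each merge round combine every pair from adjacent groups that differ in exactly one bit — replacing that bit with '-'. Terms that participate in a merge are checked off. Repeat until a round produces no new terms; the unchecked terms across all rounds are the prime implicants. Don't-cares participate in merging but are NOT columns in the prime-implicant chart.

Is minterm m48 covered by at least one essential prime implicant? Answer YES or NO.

Round 0: 000001✓ 000010✓ 000011✓ 000101✓ 000111✓ 001000✓ 001011✓ 001110✓ 001111✓ 010000✓ 010011✓ 010100✓ 011011✓ 011110✓ 011111✓ 100000✓ 100001✓ 100100✓ 100101✓ 101000✓ 101001✓ 101100✓ 101101✓ 101110✓ 101111✓ 110000✓ 110001✓ 110011✓ 110101✓ 110111✓ 111001✓ 111010✓ 111011✓ 111100✓ 111101✓ 111110✓ 111111✓
Round 1: -00001✓ -00101✓ -01000 -01110✓ -01111✓ -10000 -10011✓ -11011✓ -11110✓ -11111✓ 0-0011✓ 0-1011✓ 0-1110✓ 0-1111✓ 00-011✓ 00-111✓ 000-01✓ 000-11✓ 0000-1✓ 00001- 0001-1✓ 001-11✓ 00111-✓ 01-011✓ 010-00 011-11✓ 01111-✓ 1-0000✓ 1-0001✓ 1-0101✓ 1-1001✓ 1-1100✓ 1-1101✓ 1-1110✓ 1-1111✓ 10-000✓ 10-001✓ 10-100✓ 10-101✓ 100-00✓ 100-01✓ 10000-✓ 10010-✓ 101-00✓ 101-01✓ 10100-✓ 1011-0✓ 1011-1✓ 10110-✓ 10111-✓ 11-001✓ 11-011✓ 11-101✓ 11-111✓ 110-01✓ 110-11✓ 1100-1✓ 11000-✓ 1101-1✓ 111-01✓ 111-10✓ 111-11✓ 1110-1✓ 11101-✓ 1111-0✓ 1111-1✓ 11110-✓ 11111-✓
Round 2: --1110✓ --1111✓ -00-01 -0111-✓ -1-011 -11-11 -1111-✓ 0--011 0-1-11 0-111-✓ 00--11 000--1 1--001✓ 1--101✓ 1-0-01✓ 1-000- 1-1-01✓ 1-11-0✓ 1-11-1✓ 1-110-✓ 1-111-✓ 10--00✓ 10--01✓ 10-00-✓ 10-10-✓ 100-0-✓ 101-0-✓ 1011--✓ 11--01✓ 11--11✓ 11-0-1✓ 11-1-1✓ 110--1✓ 111--1✓ 111-1- 1111--✓
Round 3: --111- 1---01 1-11-- 10--0- 11---1
PIs = {--111-, -00-01, -01000, -1-011, -10000, -11-11, 0--011, 0-1-11, 00--11, 000--1, 00001-, 010-00, 1---01, 1-000-, 1-11--, 10--0-, 11---1, 111-1-}
Coverage chart:
  m1: -00-01,000--1
  m2: 00001- ←essential
  m3: 0--011,00--11,000--1,00001-
  m5: -00-01,000--1
  m7: 00--11,000--1
  m8: -01000 ←essential
  m11: 0--011,0-1-11,00--11
  m14: --111- ←essential
  m15: --111-,0-1-11,00--11
  m16: -10000,010-00
  m19: -1-011,0--011
  m20: 010-00 ←essential
  m27: -1-011,-11-11,0--011,0-1-11
  m30: --111- ←essential
  m31: --111-,-11-11,0-1-11
  m32: 1-000-,10--0-
  m33: -00-01,1---01,1-000-,10--0-
  m36: 10--0- ←essential
  m37: -00-01,1---01,10--0-
  m40: -01000,10--0-
  m41: 1---01,10--0-
  m44: 1-11--,10--0-
  m45: 1---01,1-11--,10--0-
  m46: --111-,1-11--
  m47: --111-,1-11--
  m48: -10000,1-000-
  m49: 1---01,1-000-,11---1
  m51: -1-011,11---1
  m53: 1---01,11---1
  m55: 11---1 ←essential
  m58: 111-1- ←essential
  m59: -1-011,-11-11,11---1,111-1-
  m60: 1-11-- ←essential
  m61: 1---01,1-11--,11---1
  m62: --111-,1-11--,111-1-
  m63: --111-,-11-11,1-11--,11---1,111-1-
Essential: --111-, -01000, 00001-, 010-00, 1-11--, 10--0-, 11---1, 111-1-

NO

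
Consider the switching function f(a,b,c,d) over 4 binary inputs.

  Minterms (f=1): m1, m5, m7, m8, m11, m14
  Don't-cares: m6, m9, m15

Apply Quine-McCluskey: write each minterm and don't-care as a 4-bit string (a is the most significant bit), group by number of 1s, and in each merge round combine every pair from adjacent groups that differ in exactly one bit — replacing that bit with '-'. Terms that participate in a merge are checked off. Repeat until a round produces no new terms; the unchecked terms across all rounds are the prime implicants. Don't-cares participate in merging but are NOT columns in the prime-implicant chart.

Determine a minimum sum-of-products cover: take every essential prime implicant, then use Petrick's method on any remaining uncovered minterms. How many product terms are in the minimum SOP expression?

4

Round 0: 0001✓ 0101✓ 0110✓ 0111✓ 1000✓ 1001✓ 1011✓ 1110✓ 1111✓
Round 1: -001 -110✓ -111✓ 0-01 01-1 011-✓ 1-11 10-1 100- 111-✓
Round 2: -11-
PIs = {-001, -11-, 0-01, 01-1, 1-11, 10-1, 100-}
Coverage chart:
  m1: -001,0-01
  m5: 0-01,01-1
  m7: -11-,01-1
  m8: 100- ←essential
  m11: 1-11,10-1
  m14: -11- ←essential
Essential: -11-, 100-
Petrick residual → 0-01, 1-11
Min cover (4 terms): bc + a'c'd + acd + ab'c'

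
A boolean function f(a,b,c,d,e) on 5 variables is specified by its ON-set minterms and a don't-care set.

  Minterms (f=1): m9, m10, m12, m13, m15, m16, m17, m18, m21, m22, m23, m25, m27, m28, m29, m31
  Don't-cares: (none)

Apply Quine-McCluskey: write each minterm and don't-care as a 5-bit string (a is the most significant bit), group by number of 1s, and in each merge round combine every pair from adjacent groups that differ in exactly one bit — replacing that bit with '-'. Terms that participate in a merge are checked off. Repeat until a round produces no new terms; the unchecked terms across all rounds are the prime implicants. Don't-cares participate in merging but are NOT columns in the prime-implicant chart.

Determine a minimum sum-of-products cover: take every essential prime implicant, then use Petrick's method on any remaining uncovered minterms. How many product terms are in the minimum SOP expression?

[col 0] 01001*, 01010, 01100*, 01101*, 01111*, 10000*, 10001*, 10010*, 10101*, 10110*, 10111*, 11001*, 11011*, 11100*, 11101*, 11111*
[col 1] -1001*, -1100*, -1101*, -1111*, 01-01*, 011-1*, 0110-*, 1-001*, 1-101*, 1-111*, 10-01*, 10-10, 100-0, 1000-, 101-1*, 1011-, 11-01*, 11-11*, 110-1*, 111-1*, 1110-*
[col 2] -1-01, -11-1, -110-, 1--01, 1-1-1, 11--1
Prime implicants: -1-01, -11-1, -110-, 01010, 1--01, 1-1-1, 10-10, 100-0, 1000-, 1011-, 11--1
PI chart (minterm → PIs covering it):
  9 | -1-01  (sole → essential)
  10 | 01010  (sole → essential)
  12 | -110-  (sole → essential)
  13 | -1-01,-11-1,-110-
  15 | -11-1  (sole → essential)
  16 | 100-0,1000-
  17 | 1--01,1000-
  18 | 10-10,100-0
  21 | 1--01,1-1-1
  22 | 10-10,1011-
  23 | 1-1-1,1011-
  25 | -1-01,1--01,11--1
  27 | 11--1  (sole → essential)
  28 | -110-  (sole → essential)
  29 | -1-01,-11-1,-110-,1--01,1-1-1,11--1
  31 | -11-1,1-1-1,11--1
Essential prime implicants: -1-01, -11-1, -110-, 01010, 11--1
Petrick residual → 1--01, 100-0, 1011-
Minimum SOP uses 8 PIs: bd'e + bce + bcd' + a'bc'de' + ad'e + ab'c'e' + ab'cd + abe

8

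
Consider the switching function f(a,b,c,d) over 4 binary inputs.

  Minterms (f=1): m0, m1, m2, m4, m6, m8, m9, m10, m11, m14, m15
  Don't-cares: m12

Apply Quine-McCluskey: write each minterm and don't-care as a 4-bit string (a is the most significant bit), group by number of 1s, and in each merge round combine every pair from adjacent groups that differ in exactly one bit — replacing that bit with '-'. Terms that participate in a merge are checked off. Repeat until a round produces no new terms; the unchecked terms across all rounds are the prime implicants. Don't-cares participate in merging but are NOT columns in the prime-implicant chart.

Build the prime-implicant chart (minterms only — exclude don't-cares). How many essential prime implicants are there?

[col 0] 0000*, 0001*, 0010*, 0100*, 0110*, 1000*, 1001*, 1010*, 1011*, 1100*, 1110*, 1111*
[col 1] -000*, -001*, -010*, -100*, -110*, 0-00*, 0-10*, 00-0*, 000-*, 01-0*, 1-00*, 1-10*, 1-11*, 10-0*, 10-1*, 100-*, 101-*, 11-0*, 111-*
[col 2] --00*, --10*, -0-0*, -00-, -1-0*, 0--0*, 1--0*, 1-1-, 10--
[col 3] ---0
Prime implicants: ---0, -00-, 1-1-, 10--
PI chart (minterm → PIs covering it):
  0 | ---0,-00-
  1 | -00-  (sole → essential)
  2 | ---0  (sole → essential)
  4 | ---0  (sole → essential)
  6 | ---0  (sole → essential)
  8 | ---0,-00-,10--
  9 | -00-,10--
  10 | ---0,1-1-,10--
  11 | 1-1-,10--
  14 | ---0,1-1-
  15 | 1-1-  (sole → essential)
Essential prime implicants: ---0, -00-, 1-1-

3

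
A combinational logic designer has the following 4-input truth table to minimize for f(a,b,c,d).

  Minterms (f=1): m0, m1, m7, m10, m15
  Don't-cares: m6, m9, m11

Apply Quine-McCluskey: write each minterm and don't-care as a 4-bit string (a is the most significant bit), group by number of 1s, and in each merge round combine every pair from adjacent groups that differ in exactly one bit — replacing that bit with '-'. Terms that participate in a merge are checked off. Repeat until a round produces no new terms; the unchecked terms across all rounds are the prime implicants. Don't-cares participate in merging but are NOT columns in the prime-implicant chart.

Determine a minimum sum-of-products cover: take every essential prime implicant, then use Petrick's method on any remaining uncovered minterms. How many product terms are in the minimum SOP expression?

3

Round 0: 0000✓ 0001✓ 0110✓ 0111✓ 1001✓ 1010✓ 1011✓ 1111✓
Round 1: -001 -111 000- 011- 1-11 10-1 101-
PIs = {-001, -111, 000-, 011-, 1-11, 10-1, 101-}
Coverage chart:
  m0: 000- ←essential
  m1: -001,000-
  m7: -111,011-
  m10: 101- ←essential
  m15: -111,1-11
Essential: 000-, 101-
Petrick residual → -111
Min cover (3 terms): bcd + a'b'c' + ab'c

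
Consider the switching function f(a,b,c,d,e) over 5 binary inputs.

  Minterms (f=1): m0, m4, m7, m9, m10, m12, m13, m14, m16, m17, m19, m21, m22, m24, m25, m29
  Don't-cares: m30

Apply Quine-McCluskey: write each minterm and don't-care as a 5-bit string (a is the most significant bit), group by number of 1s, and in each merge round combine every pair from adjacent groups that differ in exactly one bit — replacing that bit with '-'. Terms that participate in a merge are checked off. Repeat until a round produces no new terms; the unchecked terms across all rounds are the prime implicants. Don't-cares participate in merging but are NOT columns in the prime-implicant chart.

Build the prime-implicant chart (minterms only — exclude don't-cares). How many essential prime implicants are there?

size-2^0 implicants → 00000(✓)  00100(✓)  00111  01001(✓)  01010(✓)  01100(✓)  01101(✓)  01110(✓)  10000(✓)  10001(✓)  10011(✓)  10101(✓)  10110(✓)  11000(✓)  11001(✓)  11101(✓)  11110(✓)
size-2^1 implicants → -0000  -1001(✓)  -1101(✓)  -1110  0-100  00-00  01-01(✓)  01-10  011-0  0110-  1-000(✓)  1-001(✓)  1-101(✓)  1-110  10-01(✓)  100-1  1000-(✓)  11-01(✓)  1100-(✓)
size-2^2 implicants → -1-01  1--01  1-00-
Unchecked terms (primes): -0000, -1-01, -1110, 0-100, 00-00, 00111, 01-10, 011-0, 0110-, 1--01, 1-00-, 1-110, 100-1
Minterm coverage:
  m0 ⊆ -0000,00-00
  m4 ⊆ 0-100,00-00
  m7 ⊆ 00111 [E]
  m9 ⊆ -1-01 [E]
  m10 ⊆ 01-10 [E]
  m12 ⊆ 0-100,011-0,0110-
  m13 ⊆ -1-01,0110-
  m14 ⊆ -1110,01-10,011-0
  m16 ⊆ -0000,1-00-
  m17 ⊆ 1--01,1-00-,100-1
  m19 ⊆ 100-1 [E]
  m21 ⊆ 1--01 [E]
  m22 ⊆ 1-110 [E]
  m24 ⊆ 1-00- [E]
  m25 ⊆ -1-01,1--01,1-00-
  m29 ⊆ -1-01,1--01
E = {-1-01, 00111, 01-10, 1--01, 1-00-, 1-110, 100-1}

7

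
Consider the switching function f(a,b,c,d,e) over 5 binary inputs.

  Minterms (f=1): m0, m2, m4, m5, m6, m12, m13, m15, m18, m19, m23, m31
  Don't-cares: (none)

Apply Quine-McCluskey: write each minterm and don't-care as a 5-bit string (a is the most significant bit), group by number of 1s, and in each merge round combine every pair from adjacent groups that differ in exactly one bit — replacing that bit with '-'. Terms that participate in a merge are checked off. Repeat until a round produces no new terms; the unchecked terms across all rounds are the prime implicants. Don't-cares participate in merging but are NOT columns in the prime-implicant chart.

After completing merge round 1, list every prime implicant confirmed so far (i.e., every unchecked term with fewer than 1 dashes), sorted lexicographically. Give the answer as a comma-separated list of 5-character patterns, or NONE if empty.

[col 0] 00000*, 00010*, 00100*, 00101*, 00110*, 01100*, 01101*, 01111*, 10010*, 10011*, 10111*, 11111*
[col 1] -0010, -1111, 0-100*, 0-101*, 00-00*, 00-10*, 000-0*, 001-0*, 0010-*, 011-1, 0110-*, 1-111, 10-11, 1001-
[col 2] 0-10-, 00--0
Prime implicants: -0010, -1111, 0-10-, 00--0, 011-1, 1-111, 10-11, 1001-

NONE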